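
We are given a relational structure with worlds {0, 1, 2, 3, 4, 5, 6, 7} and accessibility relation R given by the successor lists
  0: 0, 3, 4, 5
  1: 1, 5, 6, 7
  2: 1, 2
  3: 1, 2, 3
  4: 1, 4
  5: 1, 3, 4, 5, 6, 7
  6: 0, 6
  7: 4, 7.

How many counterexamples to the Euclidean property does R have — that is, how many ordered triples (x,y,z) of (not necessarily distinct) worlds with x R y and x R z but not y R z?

39

Enumerating: (0,3,0), (0,3,4), (0,3,5), (0,4,0), (0,4,3), (0,4,5), (0,5,0), (1,6,1), (1,6,5), (1,6,7), (1,7,1), (1,7,5), … and 27 more.
Total: 39.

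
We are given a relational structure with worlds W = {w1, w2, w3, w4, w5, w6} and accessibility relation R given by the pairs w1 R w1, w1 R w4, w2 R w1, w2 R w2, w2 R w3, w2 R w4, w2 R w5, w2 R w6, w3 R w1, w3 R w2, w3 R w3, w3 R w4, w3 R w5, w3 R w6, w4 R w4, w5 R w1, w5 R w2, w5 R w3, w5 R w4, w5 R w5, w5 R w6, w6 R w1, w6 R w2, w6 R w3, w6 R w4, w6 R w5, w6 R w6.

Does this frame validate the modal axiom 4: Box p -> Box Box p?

Yes

By correspondence theory, 4 is valid on a frame iff R is transitive.
Transitive: yes — every two-step R-path is closed by a direct edge.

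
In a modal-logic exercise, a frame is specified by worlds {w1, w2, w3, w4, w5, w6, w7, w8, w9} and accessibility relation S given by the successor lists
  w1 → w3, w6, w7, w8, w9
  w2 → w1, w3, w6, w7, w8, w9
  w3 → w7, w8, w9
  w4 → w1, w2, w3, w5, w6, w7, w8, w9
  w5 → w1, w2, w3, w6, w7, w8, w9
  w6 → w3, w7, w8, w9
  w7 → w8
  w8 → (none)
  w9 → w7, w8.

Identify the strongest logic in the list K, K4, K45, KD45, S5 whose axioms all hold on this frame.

K4

Transitive (axiom 4): yes — every two-step S-path is closed by a direct edge.
Euclidean (axiom 5): no — w1 S w3 and w1 S w6, but not w3 S w6.
Serial (axiom D): no — w8 has no S-successor.
Reflexive (axiom T): no — w1 is not related to itself.
So F validates K, K4; K45 would additionally require S to be Euclidean. The strongest is K4.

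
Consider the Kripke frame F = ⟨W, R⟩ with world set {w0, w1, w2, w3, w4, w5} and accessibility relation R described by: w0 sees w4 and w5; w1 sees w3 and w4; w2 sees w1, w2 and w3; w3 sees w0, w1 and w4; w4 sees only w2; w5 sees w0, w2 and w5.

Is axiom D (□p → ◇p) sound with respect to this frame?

Yes

By correspondence theory, D is valid on a frame iff R is serial.
Serial: yes — every world has a successor (e.g. w0 R w4).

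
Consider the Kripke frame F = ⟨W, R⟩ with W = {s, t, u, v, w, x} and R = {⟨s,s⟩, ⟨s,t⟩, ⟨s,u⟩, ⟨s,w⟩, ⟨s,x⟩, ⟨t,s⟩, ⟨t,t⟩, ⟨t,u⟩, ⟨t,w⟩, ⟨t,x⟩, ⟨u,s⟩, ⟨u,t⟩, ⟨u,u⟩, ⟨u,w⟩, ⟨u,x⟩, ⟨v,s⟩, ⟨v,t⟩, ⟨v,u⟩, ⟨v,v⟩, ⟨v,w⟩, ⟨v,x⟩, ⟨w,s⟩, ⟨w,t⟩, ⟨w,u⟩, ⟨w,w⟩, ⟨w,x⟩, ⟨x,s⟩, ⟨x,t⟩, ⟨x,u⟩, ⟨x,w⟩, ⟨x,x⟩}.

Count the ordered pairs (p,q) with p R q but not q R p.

5

Enumerating: (v,s), (v,t), (v,u), (v,w), (v,x).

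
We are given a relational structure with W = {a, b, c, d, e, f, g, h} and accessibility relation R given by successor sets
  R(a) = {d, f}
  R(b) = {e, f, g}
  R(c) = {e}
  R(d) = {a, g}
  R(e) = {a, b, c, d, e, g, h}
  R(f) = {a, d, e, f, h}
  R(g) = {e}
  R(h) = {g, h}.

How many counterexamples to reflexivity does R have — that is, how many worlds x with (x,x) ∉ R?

5

Enumerating: a, b, c, d, g.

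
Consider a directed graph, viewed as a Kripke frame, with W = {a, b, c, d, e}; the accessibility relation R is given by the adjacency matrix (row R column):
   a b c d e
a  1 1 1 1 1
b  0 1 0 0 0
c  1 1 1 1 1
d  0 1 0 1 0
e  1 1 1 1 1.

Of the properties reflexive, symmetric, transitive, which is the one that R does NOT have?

symmetric

Reflexive: yes — every world is R-related to itself.
Symmetric: no — a R b but not b R a.
Transitive: yes — every two-step R-path is closed by a direct edge.
Only symmetric fails.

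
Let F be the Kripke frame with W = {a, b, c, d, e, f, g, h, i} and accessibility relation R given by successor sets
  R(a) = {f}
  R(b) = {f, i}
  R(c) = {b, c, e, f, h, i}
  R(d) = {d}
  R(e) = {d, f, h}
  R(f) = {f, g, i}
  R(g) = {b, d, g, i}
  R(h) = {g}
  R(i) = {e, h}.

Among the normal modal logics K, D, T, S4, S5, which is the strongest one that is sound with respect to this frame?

Serial (axiom D): yes — every world has a successor (e.g. a R f).
Reflexive (axiom T): no — a is not related to itself.
Transitive (axiom 4): no — a R f and f R g, but not a R g.
Euclidean (axiom 5): no — b R i and b R f, but not i R f.
So F validates K, D; T would additionally require R to be reflexive. The strongest is D.

D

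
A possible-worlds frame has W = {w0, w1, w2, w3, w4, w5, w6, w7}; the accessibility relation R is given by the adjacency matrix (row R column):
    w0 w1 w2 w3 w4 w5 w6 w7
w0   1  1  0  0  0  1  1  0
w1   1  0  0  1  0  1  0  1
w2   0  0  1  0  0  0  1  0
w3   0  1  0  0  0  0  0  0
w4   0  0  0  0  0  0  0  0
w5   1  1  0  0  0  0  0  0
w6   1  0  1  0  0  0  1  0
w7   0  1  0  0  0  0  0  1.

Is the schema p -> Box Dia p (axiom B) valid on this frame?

The schema B characterises exactly the symmetric frames.
Symmetric: yes — every pair in R has its reverse in R.

Yes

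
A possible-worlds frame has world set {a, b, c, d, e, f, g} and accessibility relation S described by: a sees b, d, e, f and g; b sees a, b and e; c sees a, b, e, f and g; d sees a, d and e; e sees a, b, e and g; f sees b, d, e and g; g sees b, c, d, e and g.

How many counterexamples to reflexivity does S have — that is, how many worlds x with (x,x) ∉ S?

3

Enumerating: a, c, f.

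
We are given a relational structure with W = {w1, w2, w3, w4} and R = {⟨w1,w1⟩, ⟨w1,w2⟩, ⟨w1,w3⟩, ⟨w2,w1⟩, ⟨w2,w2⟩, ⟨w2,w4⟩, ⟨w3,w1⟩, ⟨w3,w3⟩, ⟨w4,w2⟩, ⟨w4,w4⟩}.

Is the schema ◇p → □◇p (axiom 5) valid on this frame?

Axiom 5 corresponds to the accessibility relation being Euclidean.
Euclidean: no — w1 R w2 and w1 R w3, but not w2 R w3.

No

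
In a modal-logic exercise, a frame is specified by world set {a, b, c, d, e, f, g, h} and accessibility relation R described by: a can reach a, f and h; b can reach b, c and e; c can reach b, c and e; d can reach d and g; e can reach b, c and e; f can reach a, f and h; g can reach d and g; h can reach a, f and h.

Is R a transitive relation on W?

Yes

Transitive: yes — every two-step R-path is closed by a direct edge.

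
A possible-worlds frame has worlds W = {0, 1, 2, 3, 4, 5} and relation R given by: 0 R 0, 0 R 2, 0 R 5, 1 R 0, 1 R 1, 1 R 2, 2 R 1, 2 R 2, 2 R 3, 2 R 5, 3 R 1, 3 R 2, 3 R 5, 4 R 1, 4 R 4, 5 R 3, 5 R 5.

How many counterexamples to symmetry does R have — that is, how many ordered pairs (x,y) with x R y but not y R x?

Enumerating: (0,2), (0,5), (1,0), (2,5), (3,1), (4,1).

6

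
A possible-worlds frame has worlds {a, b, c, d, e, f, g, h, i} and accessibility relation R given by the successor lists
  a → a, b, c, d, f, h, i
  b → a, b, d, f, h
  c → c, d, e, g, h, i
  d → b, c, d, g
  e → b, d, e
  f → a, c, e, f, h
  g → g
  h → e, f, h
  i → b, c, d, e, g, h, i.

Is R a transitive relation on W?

Transitive: no — a R c and c R e, but not a R e.

No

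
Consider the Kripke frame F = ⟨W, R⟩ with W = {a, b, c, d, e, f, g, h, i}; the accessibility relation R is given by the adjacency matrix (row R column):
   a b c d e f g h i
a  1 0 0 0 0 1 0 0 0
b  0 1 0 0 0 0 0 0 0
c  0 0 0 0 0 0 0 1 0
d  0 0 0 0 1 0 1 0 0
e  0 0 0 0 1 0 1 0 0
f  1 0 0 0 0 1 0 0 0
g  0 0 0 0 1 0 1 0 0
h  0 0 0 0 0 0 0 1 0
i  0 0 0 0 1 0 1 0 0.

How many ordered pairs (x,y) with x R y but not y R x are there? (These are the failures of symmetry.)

Enumerating: (c,h), (d,e), (d,g), (i,e), (i,g).

5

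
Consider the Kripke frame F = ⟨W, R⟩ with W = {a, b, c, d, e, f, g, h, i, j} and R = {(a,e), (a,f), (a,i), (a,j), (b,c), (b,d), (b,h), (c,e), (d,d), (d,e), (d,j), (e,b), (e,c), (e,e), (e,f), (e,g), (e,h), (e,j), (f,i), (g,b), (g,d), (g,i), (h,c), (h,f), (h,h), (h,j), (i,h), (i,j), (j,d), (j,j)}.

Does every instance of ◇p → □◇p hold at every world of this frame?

The schema 5 characterises exactly the Euclidean frames.
Euclidean: no — a R e and a R i, but not e R i.

No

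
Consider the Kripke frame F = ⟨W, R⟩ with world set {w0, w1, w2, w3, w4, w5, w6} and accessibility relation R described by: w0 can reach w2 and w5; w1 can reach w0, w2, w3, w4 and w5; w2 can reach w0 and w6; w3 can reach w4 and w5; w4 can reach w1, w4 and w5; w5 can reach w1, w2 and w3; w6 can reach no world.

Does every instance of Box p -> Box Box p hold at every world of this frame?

No

Axiom 4 corresponds to the accessibility relation being transitive.
Transitive: no — w0 R w2 and w2 R w6, but not w0 R w6.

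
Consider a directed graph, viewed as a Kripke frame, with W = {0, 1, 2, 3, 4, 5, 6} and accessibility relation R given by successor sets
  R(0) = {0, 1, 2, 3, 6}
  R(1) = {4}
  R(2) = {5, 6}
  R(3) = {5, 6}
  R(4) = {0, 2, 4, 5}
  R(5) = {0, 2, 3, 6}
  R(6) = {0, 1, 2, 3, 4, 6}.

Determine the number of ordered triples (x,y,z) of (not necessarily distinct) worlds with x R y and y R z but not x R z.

37

Enumerating: (0,1,4), (0,2,5), (0,3,5), (0,6,4), (1,4,0), (1,4,2), (1,4,5), (2,5,0), (2,5,2), (2,5,3), (2,6,0), (2,6,1), … and 25 more.
Total: 37.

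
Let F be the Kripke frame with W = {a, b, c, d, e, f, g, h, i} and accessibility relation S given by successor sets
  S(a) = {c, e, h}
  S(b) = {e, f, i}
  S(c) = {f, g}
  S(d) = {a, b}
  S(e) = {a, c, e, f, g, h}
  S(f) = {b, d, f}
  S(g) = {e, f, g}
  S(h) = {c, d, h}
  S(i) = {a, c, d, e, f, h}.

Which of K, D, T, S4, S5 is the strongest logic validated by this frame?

D

Serial (axiom D): yes — every world has a successor (e.g. a S c).
Reflexive (axiom T): no — a is not related to itself.
Transitive (axiom 4): no — a S c and c S f, but not a S f.
Euclidean (axiom 5): no — a S c and a S e, but not c S e.
So F validates K, D; T would additionally require S to be reflexive. The strongest is D.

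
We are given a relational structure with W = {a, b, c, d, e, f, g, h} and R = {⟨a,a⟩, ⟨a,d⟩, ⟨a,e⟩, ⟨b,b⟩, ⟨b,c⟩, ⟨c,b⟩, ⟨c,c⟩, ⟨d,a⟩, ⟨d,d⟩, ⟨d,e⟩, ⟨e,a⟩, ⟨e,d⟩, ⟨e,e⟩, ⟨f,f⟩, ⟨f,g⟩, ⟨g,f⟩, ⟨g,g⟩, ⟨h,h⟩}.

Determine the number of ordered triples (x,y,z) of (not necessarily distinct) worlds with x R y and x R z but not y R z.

R is Euclidean; there are no such tuples.

0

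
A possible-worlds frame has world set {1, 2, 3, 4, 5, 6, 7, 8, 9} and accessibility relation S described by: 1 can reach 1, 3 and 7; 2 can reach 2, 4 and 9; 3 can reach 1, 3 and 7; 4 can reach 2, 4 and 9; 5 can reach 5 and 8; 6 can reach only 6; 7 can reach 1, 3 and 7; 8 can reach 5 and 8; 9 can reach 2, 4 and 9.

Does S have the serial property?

Yes

Serial: yes — every world has a successor (e.g. 1 S 1).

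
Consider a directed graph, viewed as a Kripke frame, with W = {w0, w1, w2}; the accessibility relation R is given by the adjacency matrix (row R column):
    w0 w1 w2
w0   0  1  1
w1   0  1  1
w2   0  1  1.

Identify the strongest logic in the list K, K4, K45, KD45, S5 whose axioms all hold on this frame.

KD45

Transitive (axiom 4): yes — every two-step R-path is closed by a direct edge.
Euclidean (axiom 5): yes — any two successors of a common world are R-related.
Serial (axiom D): yes — every world has a successor (e.g. w0 R w1).
Reflexive (axiom T): no — w0 is not related to itself.
So F validates K, K4, K45, KD45; S5 would additionally require R to be reflexive. The strongest is KD45.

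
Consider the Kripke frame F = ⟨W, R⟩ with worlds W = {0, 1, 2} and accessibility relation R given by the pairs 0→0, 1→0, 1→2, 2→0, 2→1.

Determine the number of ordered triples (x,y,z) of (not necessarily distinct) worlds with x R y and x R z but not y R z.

Enumerating: (1,0,2), (1,2,2), (2,0,1), (2,1,1).

4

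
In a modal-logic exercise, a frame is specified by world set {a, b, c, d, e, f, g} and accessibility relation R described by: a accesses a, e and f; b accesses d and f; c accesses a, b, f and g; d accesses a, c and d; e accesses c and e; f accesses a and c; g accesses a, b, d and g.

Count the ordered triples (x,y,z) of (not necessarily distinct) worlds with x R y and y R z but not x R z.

Enumerating: (a,e,c), (a,f,c), (b,d,a), (b,d,c), (b,f,a), (b,f,c), (c,a,e), (c,b,d), (c,f,c), (c,g,d), (d,a,e), (d,a,f), … and 16 more.
Total: 28.

28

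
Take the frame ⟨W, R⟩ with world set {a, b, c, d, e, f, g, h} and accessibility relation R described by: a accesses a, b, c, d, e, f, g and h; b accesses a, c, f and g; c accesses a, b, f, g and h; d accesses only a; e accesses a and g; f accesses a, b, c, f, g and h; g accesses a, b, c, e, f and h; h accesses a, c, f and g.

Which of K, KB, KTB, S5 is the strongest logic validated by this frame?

Symmetric (axiom B): yes — every pair in R has its reverse in R.
Reflexive (axiom T): no — b is not related to itself.
Euclidean (axiom 5): no — a R b and a R d, but not b R d.
So F validates K, KB; KTB would additionally require R to be reflexive. The strongest is KB.

KB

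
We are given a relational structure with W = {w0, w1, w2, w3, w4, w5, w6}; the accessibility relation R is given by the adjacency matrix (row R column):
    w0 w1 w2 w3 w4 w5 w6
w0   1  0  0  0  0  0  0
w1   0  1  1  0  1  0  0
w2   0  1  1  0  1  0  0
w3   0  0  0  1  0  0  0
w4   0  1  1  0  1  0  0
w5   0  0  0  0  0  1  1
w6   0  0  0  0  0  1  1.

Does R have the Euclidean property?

Euclidean: yes — any two successors of a common world are R-related.

Yes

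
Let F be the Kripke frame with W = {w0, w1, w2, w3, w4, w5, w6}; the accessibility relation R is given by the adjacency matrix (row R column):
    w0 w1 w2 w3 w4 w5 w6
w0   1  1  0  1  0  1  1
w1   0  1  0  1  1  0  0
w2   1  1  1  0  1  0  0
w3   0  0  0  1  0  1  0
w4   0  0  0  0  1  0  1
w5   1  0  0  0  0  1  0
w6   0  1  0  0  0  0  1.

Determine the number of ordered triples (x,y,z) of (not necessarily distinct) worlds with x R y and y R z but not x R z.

15

Enumerating: (w0,w1,w4), (w1,w3,w5), (w1,w4,w6), (w2,w0,w3), (w2,w0,w5), (w2,w0,w6), (w2,w1,w3), (w2,w4,w6), (w3,w5,w0), (w4,w6,w1), (w5,w0,w1), (w5,w0,w3), (w5,w0,w6), (w6,w1,w3), (w6,w1,w4).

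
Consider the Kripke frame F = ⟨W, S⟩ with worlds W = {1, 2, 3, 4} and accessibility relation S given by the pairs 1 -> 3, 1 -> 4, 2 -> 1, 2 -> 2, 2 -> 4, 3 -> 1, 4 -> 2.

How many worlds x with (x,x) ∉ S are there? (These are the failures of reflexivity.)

3

Enumerating: 1, 3, 4.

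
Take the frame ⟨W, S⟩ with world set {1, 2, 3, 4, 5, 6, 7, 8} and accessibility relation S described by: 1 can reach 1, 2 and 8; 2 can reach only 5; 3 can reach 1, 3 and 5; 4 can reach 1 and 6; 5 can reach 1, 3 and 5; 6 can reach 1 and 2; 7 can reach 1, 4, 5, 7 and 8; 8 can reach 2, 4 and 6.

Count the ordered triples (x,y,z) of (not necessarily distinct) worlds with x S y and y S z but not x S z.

22

Enumerating: (1,2,5), (1,8,4), (1,8,6), (2,5,1), (2,5,3), (3,1,2), (3,1,8), (4,1,2), (4,1,8), (4,6,2), (5,1,2), (5,1,8), … and 10 more.
Total: 22.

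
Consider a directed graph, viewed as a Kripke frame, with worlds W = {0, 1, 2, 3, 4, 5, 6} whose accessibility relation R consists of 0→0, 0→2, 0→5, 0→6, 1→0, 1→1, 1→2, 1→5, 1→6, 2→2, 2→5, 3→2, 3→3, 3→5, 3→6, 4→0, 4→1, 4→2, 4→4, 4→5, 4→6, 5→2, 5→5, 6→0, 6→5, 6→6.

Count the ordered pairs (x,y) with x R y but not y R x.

Enumerating: (0,2), (0,5), (1,0), (1,2), (1,5), (1,6), (3,2), (3,5), (3,6), (4,0), (4,1), (4,2), (4,5), (4,6), (6,5).

15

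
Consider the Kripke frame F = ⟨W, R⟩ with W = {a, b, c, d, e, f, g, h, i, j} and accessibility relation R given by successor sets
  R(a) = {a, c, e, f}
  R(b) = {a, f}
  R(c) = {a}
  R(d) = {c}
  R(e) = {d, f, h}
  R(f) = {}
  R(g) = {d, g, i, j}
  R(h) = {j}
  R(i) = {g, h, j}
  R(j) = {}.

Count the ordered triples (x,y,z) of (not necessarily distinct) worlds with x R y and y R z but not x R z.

Enumerating: (a,e,d), (a,e,h), (b,a,c), (b,a,e), (c,a,c), (c,a,e), (c,a,f), (d,c,a), (e,d,c), (e,h,j), (g,d,c), (g,i,h), (i,g,d), (i,g,i).

14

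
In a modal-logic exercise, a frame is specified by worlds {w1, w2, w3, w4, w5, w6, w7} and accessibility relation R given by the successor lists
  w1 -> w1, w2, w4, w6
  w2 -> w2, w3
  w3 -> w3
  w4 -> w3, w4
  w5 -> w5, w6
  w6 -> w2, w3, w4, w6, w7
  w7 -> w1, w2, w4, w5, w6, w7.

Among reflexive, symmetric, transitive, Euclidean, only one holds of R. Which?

Reflexive: yes — every world is R-related to itself.
Symmetric: no — w1 R w2 but not w2 R w1.
Transitive: no — w1 R w2 and w2 R w3, but not w1 R w3.
Euclidean: no — w1 R w2 and w1 R w4, but not w2 R w4.
Only reflexive holds.

reflexive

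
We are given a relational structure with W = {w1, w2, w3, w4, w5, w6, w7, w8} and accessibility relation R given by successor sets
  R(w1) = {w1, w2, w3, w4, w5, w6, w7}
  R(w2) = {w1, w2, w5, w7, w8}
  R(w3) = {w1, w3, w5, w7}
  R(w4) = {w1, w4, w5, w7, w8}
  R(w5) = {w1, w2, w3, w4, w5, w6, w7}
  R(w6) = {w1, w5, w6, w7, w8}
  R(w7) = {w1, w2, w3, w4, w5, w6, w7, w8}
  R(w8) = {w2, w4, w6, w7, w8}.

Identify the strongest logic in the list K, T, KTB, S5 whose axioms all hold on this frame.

KTB

Reflexive (axiom T): yes — every world is R-related to itself.
Symmetric (axiom B): yes — every pair in R has its reverse in R.
Euclidean (axiom 5): no — w1 R w2 and w1 R w3, but not w2 R w3.
So F validates K, T, KTB; S5 would additionally require R to be Euclidean. The strongest is KTB.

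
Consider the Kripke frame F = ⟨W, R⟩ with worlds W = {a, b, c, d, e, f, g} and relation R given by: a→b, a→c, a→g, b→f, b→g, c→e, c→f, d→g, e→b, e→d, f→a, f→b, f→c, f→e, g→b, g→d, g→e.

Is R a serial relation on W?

Yes

Serial: yes — every world has a successor (e.g. a R b).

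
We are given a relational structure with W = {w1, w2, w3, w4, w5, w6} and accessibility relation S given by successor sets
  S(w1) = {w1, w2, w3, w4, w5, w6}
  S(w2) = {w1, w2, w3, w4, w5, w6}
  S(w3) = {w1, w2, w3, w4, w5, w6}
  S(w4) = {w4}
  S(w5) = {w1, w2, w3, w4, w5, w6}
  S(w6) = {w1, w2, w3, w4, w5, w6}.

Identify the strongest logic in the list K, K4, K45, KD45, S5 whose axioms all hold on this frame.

K4

Transitive (axiom 4): yes — every two-step S-path is closed by a direct edge.
Euclidean (axiom 5): no — w1 S w4 and w1 S w2, but not w4 S w2.
Serial (axiom D): yes — every world has a successor (e.g. w1 S w1).
Reflexive (axiom T): yes — every world is S-related to itself.
So F validates K, K4; K45 would additionally require S to be Euclidean. The strongest is K4.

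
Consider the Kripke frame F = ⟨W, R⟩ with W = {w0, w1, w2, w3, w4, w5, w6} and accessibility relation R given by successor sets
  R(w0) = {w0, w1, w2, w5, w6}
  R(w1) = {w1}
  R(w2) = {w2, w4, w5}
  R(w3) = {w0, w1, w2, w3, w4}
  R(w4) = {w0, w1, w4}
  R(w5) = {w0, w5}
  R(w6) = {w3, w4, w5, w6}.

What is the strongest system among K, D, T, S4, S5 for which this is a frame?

T

Serial (axiom D): yes — every world has a successor (e.g. w0 R w0).
Reflexive (axiom T): yes — every world is R-related to itself.
Transitive (axiom 4): no — w0 R w2 and w2 R w4, but not w0 R w4.
Euclidean (axiom 5): no — w0 R w1 and w0 R w2, but not w1 R w2.
So F validates K, D, T; S4 would additionally require R to be transitive. The strongest is T.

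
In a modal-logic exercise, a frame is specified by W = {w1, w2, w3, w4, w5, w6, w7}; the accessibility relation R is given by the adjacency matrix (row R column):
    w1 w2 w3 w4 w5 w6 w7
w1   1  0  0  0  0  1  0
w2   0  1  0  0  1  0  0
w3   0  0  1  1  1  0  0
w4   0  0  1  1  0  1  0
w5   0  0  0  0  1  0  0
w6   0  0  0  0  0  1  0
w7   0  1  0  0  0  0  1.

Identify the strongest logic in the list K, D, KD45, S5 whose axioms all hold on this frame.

Serial (axiom D): yes — every world has a successor (e.g. w1 R w1).
Euclidean (axiom 5): no — w3 R w4 and w3 R w5, but not w4 R w5.
Transitive (axiom 4): no — w3 R w4 and w4 R w6, but not w3 R w6.
Reflexive (axiom T): yes — every world is R-related to itself.
So F validates K, D; KD45 would additionally require R to be Euclidean and transitive. The strongest is D.

D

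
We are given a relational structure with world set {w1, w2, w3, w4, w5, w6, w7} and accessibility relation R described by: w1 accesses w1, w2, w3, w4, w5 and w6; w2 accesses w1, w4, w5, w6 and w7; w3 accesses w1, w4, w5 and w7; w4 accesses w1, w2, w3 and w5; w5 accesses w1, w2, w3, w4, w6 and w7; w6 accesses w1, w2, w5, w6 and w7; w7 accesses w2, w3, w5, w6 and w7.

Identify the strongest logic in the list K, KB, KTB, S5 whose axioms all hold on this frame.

Symmetric (axiom B): yes — every pair in R has its reverse in R.
Reflexive (axiom T): no — w2 is not related to itself.
Euclidean (axiom 5): no — w1 R w2 and w1 R w3, but not w2 R w3.
So F validates K, KB; KTB would additionally require R to be reflexive. The strongest is KB.

KB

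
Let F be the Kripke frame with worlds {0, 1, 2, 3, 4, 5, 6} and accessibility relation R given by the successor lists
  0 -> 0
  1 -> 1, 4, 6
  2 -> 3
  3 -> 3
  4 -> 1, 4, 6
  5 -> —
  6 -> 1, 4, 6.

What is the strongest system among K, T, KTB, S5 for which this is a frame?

K

Reflexive (axiom T): no — 2 is not related to itself.
Symmetric (axiom B): no — 2 R 3 but not 3 R 2.
Euclidean (axiom 5): yes — any two successors of a common world are R-related.
So F validates K; T would additionally require R to be reflexive. The strongest is K.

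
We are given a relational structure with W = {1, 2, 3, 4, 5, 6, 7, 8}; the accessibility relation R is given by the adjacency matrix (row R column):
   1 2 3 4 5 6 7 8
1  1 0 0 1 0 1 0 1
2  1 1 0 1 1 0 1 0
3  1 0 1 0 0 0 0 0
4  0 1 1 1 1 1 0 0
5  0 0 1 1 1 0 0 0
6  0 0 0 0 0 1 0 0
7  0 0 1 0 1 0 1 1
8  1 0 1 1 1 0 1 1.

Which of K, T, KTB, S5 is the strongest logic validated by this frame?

T

Reflexive (axiom T): yes — every world is R-related to itself.
Symmetric (axiom B): no — 1 R 4 but not 4 R 1.
Euclidean (axiom 5): no — 1 R 4 and 1 R 8, but not 4 R 8.
So F validates K, T; KTB would additionally require R to be symmetric. The strongest is T.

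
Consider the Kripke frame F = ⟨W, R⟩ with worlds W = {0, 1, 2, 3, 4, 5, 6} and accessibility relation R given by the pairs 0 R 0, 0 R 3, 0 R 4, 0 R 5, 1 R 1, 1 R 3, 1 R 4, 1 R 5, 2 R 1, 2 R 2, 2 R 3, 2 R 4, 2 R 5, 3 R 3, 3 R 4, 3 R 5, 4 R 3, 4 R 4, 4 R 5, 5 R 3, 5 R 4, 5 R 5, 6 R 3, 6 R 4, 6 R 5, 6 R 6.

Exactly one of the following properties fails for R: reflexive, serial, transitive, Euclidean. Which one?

Reflexive: yes — every world is R-related to itself.
Serial: yes — every world has a successor (e.g. 0 R 0).
Transitive: yes — every two-step R-path is closed by a direct edge.
Euclidean: no — 2 R 3 and 2 R 1, but not 3 R 1.
Only Euclidean fails.

Euclidean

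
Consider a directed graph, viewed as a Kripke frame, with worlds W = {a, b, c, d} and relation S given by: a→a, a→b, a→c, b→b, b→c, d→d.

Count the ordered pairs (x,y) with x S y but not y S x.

3

Enumerating: (a,b), (a,c), (b,c).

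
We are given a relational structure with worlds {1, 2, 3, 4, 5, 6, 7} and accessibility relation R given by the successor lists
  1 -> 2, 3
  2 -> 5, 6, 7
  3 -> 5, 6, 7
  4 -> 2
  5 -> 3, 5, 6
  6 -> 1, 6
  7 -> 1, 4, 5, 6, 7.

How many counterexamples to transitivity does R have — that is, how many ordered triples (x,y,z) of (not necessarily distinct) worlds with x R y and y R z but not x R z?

Enumerating: (1,2,5), (1,2,6), (1,2,7), (1,3,5), (1,3,6), (1,3,7), (2,5,3), (2,6,1), (2,7,1), (2,7,4), (3,5,3), (3,6,1), … and 13 more.
Total: 25.

25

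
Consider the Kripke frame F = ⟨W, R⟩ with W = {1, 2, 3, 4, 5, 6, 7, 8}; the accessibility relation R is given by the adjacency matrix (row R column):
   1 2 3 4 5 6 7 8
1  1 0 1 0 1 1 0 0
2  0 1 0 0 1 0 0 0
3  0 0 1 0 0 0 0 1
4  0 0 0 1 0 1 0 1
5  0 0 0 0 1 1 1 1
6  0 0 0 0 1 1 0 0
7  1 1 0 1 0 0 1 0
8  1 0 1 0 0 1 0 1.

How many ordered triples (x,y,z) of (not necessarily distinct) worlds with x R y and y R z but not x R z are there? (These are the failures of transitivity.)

26

Enumerating: (1,3,8), (1,5,7), (1,5,8), (2,5,6), (2,5,7), (2,5,8), (3,8,1), (3,8,6), (4,6,5), (4,8,1), (4,8,3), (5,7,1), … and 14 more.
Total: 26.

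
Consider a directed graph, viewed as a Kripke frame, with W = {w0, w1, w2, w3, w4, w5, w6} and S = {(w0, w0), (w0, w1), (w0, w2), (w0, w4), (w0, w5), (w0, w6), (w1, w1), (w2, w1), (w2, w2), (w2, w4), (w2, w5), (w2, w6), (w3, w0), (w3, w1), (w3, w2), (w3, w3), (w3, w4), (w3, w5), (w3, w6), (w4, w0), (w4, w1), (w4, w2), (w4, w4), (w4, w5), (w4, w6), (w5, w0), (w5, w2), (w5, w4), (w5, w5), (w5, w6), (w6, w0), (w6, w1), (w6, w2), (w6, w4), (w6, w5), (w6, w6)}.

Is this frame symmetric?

Symmetric: no — w0 S w1 but not w1 S w0.

No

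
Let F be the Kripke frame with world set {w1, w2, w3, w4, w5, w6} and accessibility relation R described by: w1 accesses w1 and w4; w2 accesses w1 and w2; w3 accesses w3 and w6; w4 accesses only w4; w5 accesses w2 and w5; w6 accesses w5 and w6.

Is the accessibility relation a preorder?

Reflexive: yes — every world is R-related to itself.
Transitive: no — w2 R w1 and w1 R w4, but not w2 R w4.
So R is not a preorder.

No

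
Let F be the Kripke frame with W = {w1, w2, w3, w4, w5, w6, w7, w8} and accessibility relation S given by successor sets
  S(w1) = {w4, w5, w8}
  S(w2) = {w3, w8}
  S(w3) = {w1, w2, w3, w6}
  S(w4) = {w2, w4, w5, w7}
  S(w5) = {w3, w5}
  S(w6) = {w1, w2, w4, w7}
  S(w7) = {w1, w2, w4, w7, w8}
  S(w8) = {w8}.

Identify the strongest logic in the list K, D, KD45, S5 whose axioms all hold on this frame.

D

Serial (axiom D): yes — every world has a successor (e.g. w1 S w4).
Euclidean (axiom 5): no — w1 S w4 and w1 S w8, but not w4 S w8.
Transitive (axiom 4): no — w1 S w4 and w4 S w2, but not w1 S w2.
Reflexive (axiom T): no — w1 is not related to itself.
So F validates K, D; KD45 would additionally require S to be Euclidean and transitive. The strongest is D.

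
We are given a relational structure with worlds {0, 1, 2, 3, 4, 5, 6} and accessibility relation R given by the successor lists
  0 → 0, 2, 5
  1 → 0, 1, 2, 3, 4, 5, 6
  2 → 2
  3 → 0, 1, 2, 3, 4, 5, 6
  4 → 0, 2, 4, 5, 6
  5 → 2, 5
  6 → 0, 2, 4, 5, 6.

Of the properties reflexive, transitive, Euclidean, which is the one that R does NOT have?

Reflexive: yes — every world is R-related to itself.
Transitive: yes — every two-step R-path is closed by a direct edge.
Euclidean: no — 0 R 2 and 0 R 5, but not 2 R 5.
Only Euclidean fails.

Euclidean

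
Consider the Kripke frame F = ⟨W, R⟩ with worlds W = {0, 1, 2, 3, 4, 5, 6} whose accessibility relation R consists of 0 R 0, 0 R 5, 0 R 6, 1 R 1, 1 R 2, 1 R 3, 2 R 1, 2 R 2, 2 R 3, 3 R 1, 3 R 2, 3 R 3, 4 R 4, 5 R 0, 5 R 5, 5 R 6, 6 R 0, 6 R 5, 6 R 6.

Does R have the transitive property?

Yes

Transitive: yes — every two-step R-path is closed by a direct edge.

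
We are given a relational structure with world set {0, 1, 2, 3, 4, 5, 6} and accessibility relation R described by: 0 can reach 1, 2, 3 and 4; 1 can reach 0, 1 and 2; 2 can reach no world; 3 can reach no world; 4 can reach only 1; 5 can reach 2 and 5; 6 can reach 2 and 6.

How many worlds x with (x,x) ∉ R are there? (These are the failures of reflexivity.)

Enumerating: 0, 2, 3, 4.

4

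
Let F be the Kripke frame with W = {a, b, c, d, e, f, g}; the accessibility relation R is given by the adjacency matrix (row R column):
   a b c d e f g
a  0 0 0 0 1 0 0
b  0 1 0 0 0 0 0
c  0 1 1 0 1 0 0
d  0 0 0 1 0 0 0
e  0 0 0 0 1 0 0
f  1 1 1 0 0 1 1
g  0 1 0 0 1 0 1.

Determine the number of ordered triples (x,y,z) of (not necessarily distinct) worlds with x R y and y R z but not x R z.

3

Enumerating: (f,a,e), (f,c,e), (f,g,e).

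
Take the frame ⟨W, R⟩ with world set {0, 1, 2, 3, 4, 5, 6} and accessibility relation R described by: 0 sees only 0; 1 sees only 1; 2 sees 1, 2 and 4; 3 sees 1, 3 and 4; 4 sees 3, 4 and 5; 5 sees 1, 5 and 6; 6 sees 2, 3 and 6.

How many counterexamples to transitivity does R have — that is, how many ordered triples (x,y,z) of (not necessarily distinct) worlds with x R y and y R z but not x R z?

Enumerating: (2,4,3), (2,4,5), (3,4,5), (4,3,1), (4,5,1), (4,5,6), (5,6,2), (5,6,3), (6,2,1), (6,2,4), (6,3,1), (6,3,4).

12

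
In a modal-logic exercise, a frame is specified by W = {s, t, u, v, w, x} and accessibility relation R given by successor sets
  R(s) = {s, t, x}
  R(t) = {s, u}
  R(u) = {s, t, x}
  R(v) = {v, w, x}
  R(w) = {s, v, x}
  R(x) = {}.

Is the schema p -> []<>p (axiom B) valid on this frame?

By correspondence theory, B is valid on a frame iff R is symmetric.
Symmetric: no — s R x but not x R s.

No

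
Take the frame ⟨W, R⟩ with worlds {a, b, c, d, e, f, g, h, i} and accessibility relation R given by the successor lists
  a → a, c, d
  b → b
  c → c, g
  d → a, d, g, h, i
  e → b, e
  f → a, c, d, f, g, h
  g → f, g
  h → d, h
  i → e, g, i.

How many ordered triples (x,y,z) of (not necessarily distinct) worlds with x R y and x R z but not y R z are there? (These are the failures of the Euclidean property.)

Enumerating: (a,c,a), (a,c,d), (a,d,c), (c,g,c), (d,a,g), (d,a,h), (d,a,i), (d,g,a), (d,g,d), (d,g,h), (d,g,i), (d,h,a), … and 27 more.
Total: 39.

39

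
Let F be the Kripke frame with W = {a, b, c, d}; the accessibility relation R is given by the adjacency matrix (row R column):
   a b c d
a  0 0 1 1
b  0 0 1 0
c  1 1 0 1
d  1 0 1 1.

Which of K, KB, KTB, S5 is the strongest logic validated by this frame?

KB

Symmetric (axiom B): yes — every pair in R has its reverse in R.
Reflexive (axiom T): no — a is not related to itself.
Euclidean (axiom 5): no — c R a and c R b, but not a R b.
So F validates K, KB; KTB would additionally require R to be reflexive. The strongest is KB.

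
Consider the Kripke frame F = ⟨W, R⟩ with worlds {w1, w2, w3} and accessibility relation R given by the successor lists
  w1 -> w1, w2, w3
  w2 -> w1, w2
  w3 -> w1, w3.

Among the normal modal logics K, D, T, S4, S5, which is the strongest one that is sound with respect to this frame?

T

Serial (axiom D): yes — every world has a successor (e.g. w1 R w1).
Reflexive (axiom T): yes — every world is R-related to itself.
Transitive (axiom 4): no — w2 R w1 and w1 R w3, but not w2 R w3.
Euclidean (axiom 5): no — w1 R w2 and w1 R w3, but not w2 R w3.
So F validates K, D, T; S4 would additionally require R to be transitive. The strongest is T.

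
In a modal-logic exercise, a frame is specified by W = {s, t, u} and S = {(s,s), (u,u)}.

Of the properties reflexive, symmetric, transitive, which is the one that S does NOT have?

reflexive

Reflexive: no — t is not related to itself.
Symmetric: yes — every pair in S has its reverse in S.
Transitive: yes — every two-step S-path is closed by a direct edge.
Only reflexive fails.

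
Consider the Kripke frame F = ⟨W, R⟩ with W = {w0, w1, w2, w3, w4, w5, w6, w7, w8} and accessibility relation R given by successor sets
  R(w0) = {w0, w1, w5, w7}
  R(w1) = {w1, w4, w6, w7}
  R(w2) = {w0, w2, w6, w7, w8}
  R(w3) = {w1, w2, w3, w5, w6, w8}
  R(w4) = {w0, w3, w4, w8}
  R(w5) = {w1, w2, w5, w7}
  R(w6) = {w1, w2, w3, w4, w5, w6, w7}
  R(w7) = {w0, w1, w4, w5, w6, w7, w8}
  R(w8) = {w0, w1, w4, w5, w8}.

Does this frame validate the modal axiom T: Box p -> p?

Axiom T corresponds to the accessibility relation being reflexive.
Reflexive: yes — every world is R-related to itself.

Yes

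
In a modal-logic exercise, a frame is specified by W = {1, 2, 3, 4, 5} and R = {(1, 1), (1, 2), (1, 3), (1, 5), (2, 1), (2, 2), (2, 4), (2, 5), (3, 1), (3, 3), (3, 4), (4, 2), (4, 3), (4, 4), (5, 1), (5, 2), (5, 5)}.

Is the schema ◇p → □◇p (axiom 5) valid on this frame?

No

By correspondence theory, 5 is valid on a frame iff R is Euclidean.
Euclidean: no — 1 R 2 and 1 R 3, but not 2 R 3.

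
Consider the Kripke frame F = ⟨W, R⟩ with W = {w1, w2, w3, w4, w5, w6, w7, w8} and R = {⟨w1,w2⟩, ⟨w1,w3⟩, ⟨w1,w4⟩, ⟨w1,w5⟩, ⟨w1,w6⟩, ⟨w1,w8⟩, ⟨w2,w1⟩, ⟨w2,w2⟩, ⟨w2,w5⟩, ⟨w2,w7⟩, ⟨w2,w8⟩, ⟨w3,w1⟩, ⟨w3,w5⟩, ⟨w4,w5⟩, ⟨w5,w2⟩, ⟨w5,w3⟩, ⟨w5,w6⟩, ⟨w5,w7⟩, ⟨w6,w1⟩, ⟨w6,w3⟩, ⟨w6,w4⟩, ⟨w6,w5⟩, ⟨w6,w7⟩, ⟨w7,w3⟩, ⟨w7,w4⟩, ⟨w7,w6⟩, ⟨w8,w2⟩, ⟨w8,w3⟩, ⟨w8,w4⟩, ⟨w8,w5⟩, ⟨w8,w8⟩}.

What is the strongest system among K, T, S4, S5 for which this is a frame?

Reflexive (axiom T): no — w1 is not related to itself.
Transitive (axiom 4): no — w1 R w2 and w2 R w7, but not w1 R w7.
Euclidean (axiom 5): no — w1 R w2 and w1 R w3, but not w2 R w3.
So F validates K; T would additionally require R to be reflexive. The strongest is K.

K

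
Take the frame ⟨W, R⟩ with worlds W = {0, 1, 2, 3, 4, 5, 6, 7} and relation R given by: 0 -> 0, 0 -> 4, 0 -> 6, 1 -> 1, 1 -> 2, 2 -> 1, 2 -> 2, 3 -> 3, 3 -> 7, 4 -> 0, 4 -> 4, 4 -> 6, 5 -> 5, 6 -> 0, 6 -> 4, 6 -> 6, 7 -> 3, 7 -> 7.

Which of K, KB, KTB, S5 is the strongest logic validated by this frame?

Symmetric (axiom B): yes — every pair in R has its reverse in R.
Reflexive (axiom T): yes — every world is R-related to itself.
Euclidean (axiom 5): yes — any two successors of a common world are R-related.
So F validates K, KB, KTB, S5. The strongest is S5.

S5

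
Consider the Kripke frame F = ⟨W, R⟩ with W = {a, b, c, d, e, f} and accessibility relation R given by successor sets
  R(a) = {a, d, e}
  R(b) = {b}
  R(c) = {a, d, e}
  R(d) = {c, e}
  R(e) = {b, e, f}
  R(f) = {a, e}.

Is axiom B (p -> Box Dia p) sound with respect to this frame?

By correspondence theory, B is valid on a frame iff R is symmetric.
Symmetric: no — a R d but not d R a.

No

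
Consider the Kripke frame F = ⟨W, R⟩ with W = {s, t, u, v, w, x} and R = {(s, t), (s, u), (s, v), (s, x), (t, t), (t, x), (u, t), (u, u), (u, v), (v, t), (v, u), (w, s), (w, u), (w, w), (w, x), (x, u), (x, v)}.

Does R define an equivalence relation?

No

Reflexive: no — s is not related to itself.
Symmetric: no — s R t but not t R s.
Transitive: no — t R x and x R u, but not t R u.
So R is not an equivalence relation.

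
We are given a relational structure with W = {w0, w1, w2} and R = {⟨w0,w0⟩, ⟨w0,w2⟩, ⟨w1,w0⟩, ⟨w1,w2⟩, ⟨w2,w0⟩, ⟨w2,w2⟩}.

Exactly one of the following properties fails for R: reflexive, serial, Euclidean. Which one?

Reflexive: no — w1 is not related to itself.
Serial: yes — every world has a successor (e.g. w0 R w0).
Euclidean: yes — any two successors of a common world are R-related.
Only reflexive fails.

reflexive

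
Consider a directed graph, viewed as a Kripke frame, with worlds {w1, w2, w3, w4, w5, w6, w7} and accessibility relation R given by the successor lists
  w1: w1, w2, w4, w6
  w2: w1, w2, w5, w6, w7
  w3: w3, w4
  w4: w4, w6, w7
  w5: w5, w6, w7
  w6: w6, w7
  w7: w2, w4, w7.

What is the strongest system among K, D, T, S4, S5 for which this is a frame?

T

Serial (axiom D): yes — every world has a successor (e.g. w1 R w1).
Reflexive (axiom T): yes — every world is R-related to itself.
Transitive (axiom 4): no — w1 R w2 and w2 R w5, but not w1 R w5.
Euclidean (axiom 5): no — w1 R w2 and w1 R w4, but not w2 R w4.
So F validates K, D, T; S4 would additionally require R to be transitive. The strongest is T.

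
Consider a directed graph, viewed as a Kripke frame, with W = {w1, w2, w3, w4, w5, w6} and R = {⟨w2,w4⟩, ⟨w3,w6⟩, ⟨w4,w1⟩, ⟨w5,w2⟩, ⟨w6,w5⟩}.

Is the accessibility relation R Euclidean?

Euclidean: no — w2 R w4 and w2 R w4, but not w4 R w4.

No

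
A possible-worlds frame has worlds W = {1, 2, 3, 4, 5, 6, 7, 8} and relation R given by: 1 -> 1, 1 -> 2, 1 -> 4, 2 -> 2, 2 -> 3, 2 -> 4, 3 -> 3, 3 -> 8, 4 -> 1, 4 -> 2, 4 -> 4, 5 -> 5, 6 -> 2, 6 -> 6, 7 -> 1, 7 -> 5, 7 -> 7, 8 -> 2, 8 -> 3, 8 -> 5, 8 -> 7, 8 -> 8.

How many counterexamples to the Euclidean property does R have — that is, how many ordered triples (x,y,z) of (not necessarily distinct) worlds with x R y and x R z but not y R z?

Enumerating: (1,2,1), (2,3,2), (2,3,4), (2,4,3), (4,2,1), (6,2,6), (7,1,5), (7,1,7), (7,5,1), (7,5,7), (8,2,5), (8,2,7), … and 11 more.
Total: 23.

23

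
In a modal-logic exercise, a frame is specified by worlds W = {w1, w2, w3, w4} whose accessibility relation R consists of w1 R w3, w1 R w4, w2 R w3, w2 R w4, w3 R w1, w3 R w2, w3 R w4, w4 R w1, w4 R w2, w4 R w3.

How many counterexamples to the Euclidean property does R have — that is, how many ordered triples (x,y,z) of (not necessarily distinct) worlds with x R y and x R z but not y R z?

14

Enumerating: (w1,w3,w3), (w1,w4,w4), (w2,w3,w3), (w2,w4,w4), (w3,w1,w1), (w3,w1,w2), (w3,w2,w1), (w3,w2,w2), (w3,w4,w4), (w4,w1,w1), (w4,w1,w2), (w4,w2,w1), (w4,w2,w2), (w4,w3,w3).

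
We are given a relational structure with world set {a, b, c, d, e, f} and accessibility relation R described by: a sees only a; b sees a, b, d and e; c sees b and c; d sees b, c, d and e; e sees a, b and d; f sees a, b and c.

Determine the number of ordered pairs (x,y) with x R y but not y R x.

Enumerating: (b,a), (c,b), (d,c), (e,a), (f,a), (f,b), (f,c).

7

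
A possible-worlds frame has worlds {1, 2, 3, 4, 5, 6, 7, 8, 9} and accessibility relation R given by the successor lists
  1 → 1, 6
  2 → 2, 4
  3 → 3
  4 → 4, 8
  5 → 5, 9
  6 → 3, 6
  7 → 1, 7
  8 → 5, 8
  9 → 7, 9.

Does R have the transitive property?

No

Transitive: no — 1 R 6 and 6 R 3, but not 1 R 3.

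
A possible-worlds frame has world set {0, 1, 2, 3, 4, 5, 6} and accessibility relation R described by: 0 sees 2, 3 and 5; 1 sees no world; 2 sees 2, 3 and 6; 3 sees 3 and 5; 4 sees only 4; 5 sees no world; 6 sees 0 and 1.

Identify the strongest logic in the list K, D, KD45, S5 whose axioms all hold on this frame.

K

Serial (axiom D): no — 1 has no R-successor.
Euclidean (axiom 5): no — 0 R 2 and 0 R 5, but not 2 R 5.
Transitive (axiom 4): no — 0 R 2 and 2 R 6, but not 0 R 6.
Reflexive (axiom T): no — 0 is not related to itself.
So F validates K; D would additionally require R to be serial. The strongest is K.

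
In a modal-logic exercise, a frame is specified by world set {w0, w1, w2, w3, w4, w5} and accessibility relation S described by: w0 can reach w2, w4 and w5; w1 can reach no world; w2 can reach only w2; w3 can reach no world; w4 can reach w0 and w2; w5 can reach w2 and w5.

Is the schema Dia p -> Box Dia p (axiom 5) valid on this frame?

Axiom 5 corresponds to the accessibility relation being Euclidean.
Euclidean: no — w0 S w2 and w0 S w4, but not w2 S w4.

No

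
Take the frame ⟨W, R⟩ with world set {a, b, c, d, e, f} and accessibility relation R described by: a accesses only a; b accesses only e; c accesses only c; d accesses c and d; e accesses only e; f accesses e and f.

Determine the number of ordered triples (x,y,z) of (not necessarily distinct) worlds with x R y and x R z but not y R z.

Enumerating: (d,c,d), (f,e,f).

2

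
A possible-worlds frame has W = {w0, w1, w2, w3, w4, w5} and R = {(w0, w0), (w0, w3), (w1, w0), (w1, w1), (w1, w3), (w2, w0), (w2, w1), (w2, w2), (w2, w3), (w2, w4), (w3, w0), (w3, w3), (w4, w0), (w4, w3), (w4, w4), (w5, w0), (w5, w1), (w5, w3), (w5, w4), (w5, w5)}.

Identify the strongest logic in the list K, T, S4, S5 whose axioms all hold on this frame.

S4

Reflexive (axiom T): yes — every world is R-related to itself.
Transitive (axiom 4): yes — every two-step R-path is closed by a direct edge.
Euclidean (axiom 5): no — w2 R w0 and w2 R w1, but not w0 R w1.
So F validates K, T, S4; S5 would additionally require R to be Euclidean. The strongest is S4.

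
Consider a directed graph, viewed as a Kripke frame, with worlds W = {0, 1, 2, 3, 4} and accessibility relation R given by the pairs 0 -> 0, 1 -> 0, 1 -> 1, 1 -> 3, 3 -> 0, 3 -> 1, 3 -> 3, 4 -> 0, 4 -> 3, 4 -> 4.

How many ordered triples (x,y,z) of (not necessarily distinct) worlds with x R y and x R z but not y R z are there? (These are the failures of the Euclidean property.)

7

Enumerating: (1,0,1), (1,0,3), (3,0,1), (3,0,3), (4,0,3), (4,0,4), (4,3,4).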